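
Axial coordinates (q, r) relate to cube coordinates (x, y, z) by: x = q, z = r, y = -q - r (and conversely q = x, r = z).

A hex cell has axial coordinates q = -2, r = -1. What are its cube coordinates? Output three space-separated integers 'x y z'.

Answer: -2 3 -1

Derivation:
x = q = -2
z = r = -1
y = -x - z = -(-2) - (-1) = 3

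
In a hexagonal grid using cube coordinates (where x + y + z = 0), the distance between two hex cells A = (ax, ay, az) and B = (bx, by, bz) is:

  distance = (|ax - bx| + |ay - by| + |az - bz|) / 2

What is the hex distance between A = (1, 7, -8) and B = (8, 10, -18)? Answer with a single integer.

Answer: 10

Derivation:
|ax - bx| = |1 - 8| = 7
|ay - by| = |7 - 10| = 3
|az - bz| = |-8 - (-18)| = 10
distance = (7 + 3 + 10) / 2 = 20 / 2 = 10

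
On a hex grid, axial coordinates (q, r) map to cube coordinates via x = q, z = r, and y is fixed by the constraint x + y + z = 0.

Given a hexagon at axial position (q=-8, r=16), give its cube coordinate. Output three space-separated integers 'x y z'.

Answer: -8 -8 16

Derivation:
x = q = -8
z = r = 16
y = -x - z = -(-8) - (16) = -8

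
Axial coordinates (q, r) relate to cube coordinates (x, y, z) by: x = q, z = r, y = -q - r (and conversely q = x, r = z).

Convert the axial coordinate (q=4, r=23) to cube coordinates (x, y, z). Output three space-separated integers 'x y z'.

x = q = 4
z = r = 23
y = -x - z = -(4) - (23) = -27

Answer: 4 -27 23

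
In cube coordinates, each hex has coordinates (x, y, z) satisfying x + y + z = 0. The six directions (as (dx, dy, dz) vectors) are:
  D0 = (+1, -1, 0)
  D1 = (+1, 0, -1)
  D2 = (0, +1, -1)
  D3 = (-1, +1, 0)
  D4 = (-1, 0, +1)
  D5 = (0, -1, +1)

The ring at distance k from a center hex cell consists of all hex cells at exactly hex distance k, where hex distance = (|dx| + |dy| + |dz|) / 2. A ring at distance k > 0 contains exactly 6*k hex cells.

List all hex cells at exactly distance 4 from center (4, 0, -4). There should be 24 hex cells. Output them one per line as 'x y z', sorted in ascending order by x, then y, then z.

Answer: 0 0 0
0 1 -1
0 2 -2
0 3 -3
0 4 -4
1 -1 0
1 4 -5
2 -2 0
2 4 -6
3 -3 0
3 4 -7
4 -4 0
4 4 -8
5 -4 -1
5 3 -8
6 -4 -2
6 2 -8
7 -4 -3
7 1 -8
8 -4 -4
8 -3 -5
8 -2 -6
8 -1 -7
8 0 -8

Derivation:
Walk ring at distance 4 from (4, 0, -4):
Start at center + D4*4 = (0, 0, 0)
  hex 0: (0, 0, 0)
  hex 1: (1, -1, 0)
  hex 2: (2, -2, 0)
  hex 3: (3, -3, 0)
  hex 4: (4, -4, 0)
  hex 5: (5, -4, -1)
  hex 6: (6, -4, -2)
  hex 7: (7, -4, -3)
  hex 8: (8, -4, -4)
  hex 9: (8, -3, -5)
  hex 10: (8, -2, -6)
  hex 11: (8, -1, -7)
  hex 12: (8, 0, -8)
  hex 13: (7, 1, -8)
  hex 14: (6, 2, -8)
  hex 15: (5, 3, -8)
  hex 16: (4, 4, -8)
  hex 17: (3, 4, -7)
  hex 18: (2, 4, -6)
  hex 19: (1, 4, -5)
  hex 20: (0, 4, -4)
  hex 21: (0, 3, -3)
  hex 22: (0, 2, -2)
  hex 23: (0, 1, -1)
Sorted: 24 hexes.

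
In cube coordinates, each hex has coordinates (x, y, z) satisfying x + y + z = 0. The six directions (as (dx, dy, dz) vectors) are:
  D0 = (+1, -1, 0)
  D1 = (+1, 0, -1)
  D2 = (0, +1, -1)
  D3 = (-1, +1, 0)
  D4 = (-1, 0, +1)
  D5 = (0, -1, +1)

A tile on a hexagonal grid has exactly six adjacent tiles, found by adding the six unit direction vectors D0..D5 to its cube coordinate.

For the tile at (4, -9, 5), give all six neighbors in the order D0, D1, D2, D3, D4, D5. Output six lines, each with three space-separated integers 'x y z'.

Center: (4, -9, 5). Add each direction:
  D0: (4, -9, 5) + (1, -1, 0) = (5, -10, 5)
  D1: (4, -9, 5) + (1, 0, -1) = (5, -9, 4)
  D2: (4, -9, 5) + (0, 1, -1) = (4, -8, 4)
  D3: (4, -9, 5) + (-1, 1, 0) = (3, -8, 5)
  D4: (4, -9, 5) + (-1, 0, 1) = (3, -9, 6)
  D5: (4, -9, 5) + (0, -1, 1) = (4, -10, 6)

Answer: 5 -10 5
5 -9 4
4 -8 4
3 -8 5
3 -9 6
4 -10 6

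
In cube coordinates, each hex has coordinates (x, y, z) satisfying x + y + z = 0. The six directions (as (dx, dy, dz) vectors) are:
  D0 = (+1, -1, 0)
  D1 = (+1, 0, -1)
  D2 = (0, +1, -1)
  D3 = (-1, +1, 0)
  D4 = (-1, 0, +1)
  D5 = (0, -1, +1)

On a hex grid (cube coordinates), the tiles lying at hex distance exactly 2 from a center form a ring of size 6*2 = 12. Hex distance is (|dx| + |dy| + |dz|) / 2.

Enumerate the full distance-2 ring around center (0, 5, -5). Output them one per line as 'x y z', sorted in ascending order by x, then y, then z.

Answer: -2 5 -3
-2 6 -4
-2 7 -5
-1 4 -3
-1 7 -6
0 3 -3
0 7 -7
1 3 -4
1 6 -7
2 3 -5
2 4 -6
2 5 -7

Derivation:
Walk ring at distance 2 from (0, 5, -5):
Start at center + D4*2 = (-2, 5, -3)
  hex 0: (-2, 5, -3)
  hex 1: (-1, 4, -3)
  hex 2: (0, 3, -3)
  hex 3: (1, 3, -4)
  hex 4: (2, 3, -5)
  hex 5: (2, 4, -6)
  hex 6: (2, 5, -7)
  hex 7: (1, 6, -7)
  hex 8: (0, 7, -7)
  hex 9: (-1, 7, -6)
  hex 10: (-2, 7, -5)
  hex 11: (-2, 6, -4)
Sorted: 12 hexes.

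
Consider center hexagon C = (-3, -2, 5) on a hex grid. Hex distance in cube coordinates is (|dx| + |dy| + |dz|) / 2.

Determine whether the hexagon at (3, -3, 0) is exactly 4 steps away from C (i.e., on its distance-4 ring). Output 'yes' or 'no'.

Answer: no

Derivation:
|px - cx| = |3 - (-3)| = 6
|py - cy| = |-3 - (-2)| = 1
|pz - cz| = |0 - 5| = 5
distance = (6+1+5)/2 = 12/2 = 6
radius = 4; distance != radius -> no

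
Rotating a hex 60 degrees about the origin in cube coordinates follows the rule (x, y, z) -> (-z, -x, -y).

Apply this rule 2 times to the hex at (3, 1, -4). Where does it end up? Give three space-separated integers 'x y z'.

Answer: 1 -4 3

Derivation:
Start: (3, 1, -4)
Step 1: (3, 1, -4) -> (-(-4), -(3), -(1)) = (4, -3, -1)
Step 2: (4, -3, -1) -> (-(-1), -(4), -(-3)) = (1, -4, 3)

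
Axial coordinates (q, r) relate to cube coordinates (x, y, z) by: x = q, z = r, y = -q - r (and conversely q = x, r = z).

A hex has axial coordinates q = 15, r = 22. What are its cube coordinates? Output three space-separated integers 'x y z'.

Answer: 15 -37 22

Derivation:
x = q = 15
z = r = 22
y = -x - z = -(15) - (22) = -37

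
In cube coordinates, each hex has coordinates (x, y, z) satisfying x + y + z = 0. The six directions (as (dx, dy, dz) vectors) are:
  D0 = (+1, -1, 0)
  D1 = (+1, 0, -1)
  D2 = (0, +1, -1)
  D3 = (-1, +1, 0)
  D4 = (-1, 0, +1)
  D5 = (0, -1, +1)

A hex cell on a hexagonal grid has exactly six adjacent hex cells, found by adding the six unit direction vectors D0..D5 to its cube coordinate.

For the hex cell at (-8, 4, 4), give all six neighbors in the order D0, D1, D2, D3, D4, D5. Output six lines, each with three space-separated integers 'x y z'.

Center: (-8, 4, 4). Add each direction:
  D0: (-8, 4, 4) + (1, -1, 0) = (-7, 3, 4)
  D1: (-8, 4, 4) + (1, 0, -1) = (-7, 4, 3)
  D2: (-8, 4, 4) + (0, 1, -1) = (-8, 5, 3)
  D3: (-8, 4, 4) + (-1, 1, 0) = (-9, 5, 4)
  D4: (-8, 4, 4) + (-1, 0, 1) = (-9, 4, 5)
  D5: (-8, 4, 4) + (0, -1, 1) = (-8, 3, 5)

Answer: -7 3 4
-7 4 3
-8 5 3
-9 5 4
-9 4 5
-8 3 5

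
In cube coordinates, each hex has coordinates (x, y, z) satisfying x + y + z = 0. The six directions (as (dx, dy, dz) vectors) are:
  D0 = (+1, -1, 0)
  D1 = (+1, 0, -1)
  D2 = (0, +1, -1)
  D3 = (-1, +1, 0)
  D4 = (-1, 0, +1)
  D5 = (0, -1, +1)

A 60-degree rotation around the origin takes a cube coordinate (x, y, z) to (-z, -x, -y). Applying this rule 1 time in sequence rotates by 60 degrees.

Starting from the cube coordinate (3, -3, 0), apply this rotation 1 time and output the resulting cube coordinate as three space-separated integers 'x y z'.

Answer: 0 -3 3

Derivation:
Start: (3, -3, 0)
Step 1: (3, -3, 0) -> (-(0), -(3), -(-3)) = (0, -3, 3)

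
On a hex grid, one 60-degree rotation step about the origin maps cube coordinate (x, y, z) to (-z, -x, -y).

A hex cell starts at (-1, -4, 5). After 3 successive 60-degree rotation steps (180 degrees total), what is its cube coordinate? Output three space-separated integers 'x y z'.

Start: (-1, -4, 5)
Step 1: (-1, -4, 5) -> (-(5), -(-1), -(-4)) = (-5, 1, 4)
Step 2: (-5, 1, 4) -> (-(4), -(-5), -(1)) = (-4, 5, -1)
Step 3: (-4, 5, -1) -> (-(-1), -(-4), -(5)) = (1, 4, -5)

Answer: 1 4 -5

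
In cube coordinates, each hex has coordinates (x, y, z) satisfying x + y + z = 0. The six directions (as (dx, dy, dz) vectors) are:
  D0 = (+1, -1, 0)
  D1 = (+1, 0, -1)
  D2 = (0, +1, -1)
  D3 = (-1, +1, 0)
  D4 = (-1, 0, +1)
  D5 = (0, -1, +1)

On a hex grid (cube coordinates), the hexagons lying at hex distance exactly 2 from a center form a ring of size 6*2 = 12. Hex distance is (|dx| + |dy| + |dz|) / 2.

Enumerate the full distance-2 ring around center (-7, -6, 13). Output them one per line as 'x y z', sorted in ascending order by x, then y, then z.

Answer: -9 -6 15
-9 -5 14
-9 -4 13
-8 -7 15
-8 -4 12
-7 -8 15
-7 -4 11
-6 -8 14
-6 -5 11
-5 -8 13
-5 -7 12
-5 -6 11

Derivation:
Walk ring at distance 2 from (-7, -6, 13):
Start at center + D4*2 = (-9, -6, 15)
  hex 0: (-9, -6, 15)
  hex 1: (-8, -7, 15)
  hex 2: (-7, -8, 15)
  hex 3: (-6, -8, 14)
  hex 4: (-5, -8, 13)
  hex 5: (-5, -7, 12)
  hex 6: (-5, -6, 11)
  hex 7: (-6, -5, 11)
  hex 8: (-7, -4, 11)
  hex 9: (-8, -4, 12)
  hex 10: (-9, -4, 13)
  hex 11: (-9, -5, 14)
Sorted: 12 hexes.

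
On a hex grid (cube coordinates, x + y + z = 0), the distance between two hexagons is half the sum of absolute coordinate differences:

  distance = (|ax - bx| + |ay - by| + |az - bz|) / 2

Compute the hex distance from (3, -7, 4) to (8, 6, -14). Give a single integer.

Answer: 18

Derivation:
|ax - bx| = |3 - 8| = 5
|ay - by| = |-7 - 6| = 13
|az - bz| = |4 - (-14)| = 18
distance = (5 + 13 + 18) / 2 = 36 / 2 = 18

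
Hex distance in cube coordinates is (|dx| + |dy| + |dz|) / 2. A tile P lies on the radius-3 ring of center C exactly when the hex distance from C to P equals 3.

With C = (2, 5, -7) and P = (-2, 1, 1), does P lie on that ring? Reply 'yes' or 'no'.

|px - cx| = |-2 - 2| = 4
|py - cy| = |1 - 5| = 4
|pz - cz| = |1 - (-7)| = 8
distance = (4+4+8)/2 = 16/2 = 8
radius = 3; distance != radius -> no

Answer: no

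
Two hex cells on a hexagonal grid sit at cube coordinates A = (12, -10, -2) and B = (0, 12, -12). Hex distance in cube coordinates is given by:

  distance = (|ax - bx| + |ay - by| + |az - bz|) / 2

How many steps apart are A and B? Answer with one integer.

Answer: 22

Derivation:
|ax - bx| = |12 - 0| = 12
|ay - by| = |-10 - 12| = 22
|az - bz| = |-2 - (-12)| = 10
distance = (12 + 22 + 10) / 2 = 44 / 2 = 22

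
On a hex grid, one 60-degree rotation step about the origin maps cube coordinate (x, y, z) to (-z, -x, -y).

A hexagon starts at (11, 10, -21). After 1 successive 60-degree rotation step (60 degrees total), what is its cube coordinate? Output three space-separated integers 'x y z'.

Answer: 21 -11 -10

Derivation:
Start: (11, 10, -21)
Step 1: (11, 10, -21) -> (-(-21), -(11), -(10)) = (21, -11, -10)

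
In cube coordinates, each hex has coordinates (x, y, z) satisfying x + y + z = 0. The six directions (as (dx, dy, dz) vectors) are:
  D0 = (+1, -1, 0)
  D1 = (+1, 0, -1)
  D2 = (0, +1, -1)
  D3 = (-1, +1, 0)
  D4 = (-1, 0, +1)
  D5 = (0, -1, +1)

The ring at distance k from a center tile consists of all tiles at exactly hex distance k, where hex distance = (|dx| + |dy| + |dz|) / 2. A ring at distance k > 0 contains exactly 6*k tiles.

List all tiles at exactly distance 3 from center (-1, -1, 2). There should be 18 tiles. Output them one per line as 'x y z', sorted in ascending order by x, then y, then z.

Walk ring at distance 3 from (-1, -1, 2):
Start at center + D4*3 = (-4, -1, 5)
  hex 0: (-4, -1, 5)
  hex 1: (-3, -2, 5)
  hex 2: (-2, -3, 5)
  hex 3: (-1, -4, 5)
  hex 4: (0, -4, 4)
  hex 5: (1, -4, 3)
  hex 6: (2, -4, 2)
  hex 7: (2, -3, 1)
  hex 8: (2, -2, 0)
  hex 9: (2, -1, -1)
  hex 10: (1, 0, -1)
  hex 11: (0, 1, -1)
  hex 12: (-1, 2, -1)
  hex 13: (-2, 2, 0)
  hex 14: (-3, 2, 1)
  hex 15: (-4, 2, 2)
  hex 16: (-4, 1, 3)
  hex 17: (-4, 0, 4)
Sorted: 18 hexes.

Answer: -4 -1 5
-4 0 4
-4 1 3
-4 2 2
-3 -2 5
-3 2 1
-2 -3 5
-2 2 0
-1 -4 5
-1 2 -1
0 -4 4
0 1 -1
1 -4 3
1 0 -1
2 -4 2
2 -3 1
2 -2 0
2 -1 -1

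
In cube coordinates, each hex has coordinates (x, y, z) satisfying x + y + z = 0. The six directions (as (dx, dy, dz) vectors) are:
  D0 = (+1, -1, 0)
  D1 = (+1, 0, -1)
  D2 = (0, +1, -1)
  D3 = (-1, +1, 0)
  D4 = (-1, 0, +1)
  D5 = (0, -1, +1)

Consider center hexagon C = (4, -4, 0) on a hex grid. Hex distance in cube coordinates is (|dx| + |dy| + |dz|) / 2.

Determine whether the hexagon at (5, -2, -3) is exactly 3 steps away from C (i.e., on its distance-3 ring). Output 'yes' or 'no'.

Answer: yes

Derivation:
|px - cx| = |5 - 4| = 1
|py - cy| = |-2 - (-4)| = 2
|pz - cz| = |-3 - 0| = 3
distance = (1+2+3)/2 = 6/2 = 3
radius = 3; distance == radius -> yes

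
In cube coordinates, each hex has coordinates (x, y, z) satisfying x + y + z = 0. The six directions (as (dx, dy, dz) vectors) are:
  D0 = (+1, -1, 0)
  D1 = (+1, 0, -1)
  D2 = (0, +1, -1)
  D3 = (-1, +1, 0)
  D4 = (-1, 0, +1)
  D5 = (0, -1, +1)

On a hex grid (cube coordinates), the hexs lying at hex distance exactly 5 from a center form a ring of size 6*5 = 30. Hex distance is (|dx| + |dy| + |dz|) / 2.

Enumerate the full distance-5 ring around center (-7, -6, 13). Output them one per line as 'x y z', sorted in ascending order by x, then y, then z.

Walk ring at distance 5 from (-7, -6, 13):
Start at center + D4*5 = (-12, -6, 18)
  hex 0: (-12, -6, 18)
  hex 1: (-11, -7, 18)
  hex 2: (-10, -8, 18)
  hex 3: (-9, -9, 18)
  hex 4: (-8, -10, 18)
  hex 5: (-7, -11, 18)
  hex 6: (-6, -11, 17)
  hex 7: (-5, -11, 16)
  hex 8: (-4, -11, 15)
  hex 9: (-3, -11, 14)
  hex 10: (-2, -11, 13)
  hex 11: (-2, -10, 12)
  hex 12: (-2, -9, 11)
  hex 13: (-2, -8, 10)
  hex 14: (-2, -7, 9)
  hex 15: (-2, -6, 8)
  hex 16: (-3, -5, 8)
  hex 17: (-4, -4, 8)
  hex 18: (-5, -3, 8)
  hex 19: (-6, -2, 8)
  hex 20: (-7, -1, 8)
  hex 21: (-8, -1, 9)
  hex 22: (-9, -1, 10)
  hex 23: (-10, -1, 11)
  hex 24: (-11, -1, 12)
  hex 25: (-12, -1, 13)
  hex 26: (-12, -2, 14)
  hex 27: (-12, -3, 15)
  hex 28: (-12, -4, 16)
  hex 29: (-12, -5, 17)
Sorted: 30 hexes.

Answer: -12 -6 18
-12 -5 17
-12 -4 16
-12 -3 15
-12 -2 14
-12 -1 13
-11 -7 18
-11 -1 12
-10 -8 18
-10 -1 11
-9 -9 18
-9 -1 10
-8 -10 18
-8 -1 9
-7 -11 18
-7 -1 8
-6 -11 17
-6 -2 8
-5 -11 16
-5 -3 8
-4 -11 15
-4 -4 8
-3 -11 14
-3 -5 8
-2 -11 13
-2 -10 12
-2 -9 11
-2 -8 10
-2 -7 9
-2 -6 8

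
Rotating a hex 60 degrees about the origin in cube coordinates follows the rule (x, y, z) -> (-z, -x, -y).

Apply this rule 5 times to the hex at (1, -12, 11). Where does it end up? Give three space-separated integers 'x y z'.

Answer: 12 -11 -1

Derivation:
Start: (1, -12, 11)
Step 1: (1, -12, 11) -> (-(11), -(1), -(-12)) = (-11, -1, 12)
Step 2: (-11, -1, 12) -> (-(12), -(-11), -(-1)) = (-12, 11, 1)
Step 3: (-12, 11, 1) -> (-(1), -(-12), -(11)) = (-1, 12, -11)
Step 4: (-1, 12, -11) -> (-(-11), -(-1), -(12)) = (11, 1, -12)
Step 5: (11, 1, -12) -> (-(-12), -(11), -(1)) = (12, -11, -1)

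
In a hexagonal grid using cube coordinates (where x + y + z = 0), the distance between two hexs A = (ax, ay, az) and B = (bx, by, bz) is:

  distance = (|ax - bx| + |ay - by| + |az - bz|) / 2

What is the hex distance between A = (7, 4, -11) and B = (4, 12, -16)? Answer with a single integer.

Answer: 8

Derivation:
|ax - bx| = |7 - 4| = 3
|ay - by| = |4 - 12| = 8
|az - bz| = |-11 - (-16)| = 5
distance = (3 + 8 + 5) / 2 = 16 / 2 = 8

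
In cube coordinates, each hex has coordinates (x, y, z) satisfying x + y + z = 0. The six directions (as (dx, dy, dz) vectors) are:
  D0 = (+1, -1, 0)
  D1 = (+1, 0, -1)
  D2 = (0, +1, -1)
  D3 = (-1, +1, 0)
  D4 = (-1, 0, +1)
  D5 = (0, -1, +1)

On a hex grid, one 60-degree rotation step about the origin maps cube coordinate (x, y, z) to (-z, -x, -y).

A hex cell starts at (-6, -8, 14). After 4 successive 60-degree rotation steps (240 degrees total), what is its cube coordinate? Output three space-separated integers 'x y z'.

Answer: 14 -6 -8

Derivation:
Start: (-6, -8, 14)
Step 1: (-6, -8, 14) -> (-(14), -(-6), -(-8)) = (-14, 6, 8)
Step 2: (-14, 6, 8) -> (-(8), -(-14), -(6)) = (-8, 14, -6)
Step 3: (-8, 14, -6) -> (-(-6), -(-8), -(14)) = (6, 8, -14)
Step 4: (6, 8, -14) -> (-(-14), -(6), -(8)) = (14, -6, -8)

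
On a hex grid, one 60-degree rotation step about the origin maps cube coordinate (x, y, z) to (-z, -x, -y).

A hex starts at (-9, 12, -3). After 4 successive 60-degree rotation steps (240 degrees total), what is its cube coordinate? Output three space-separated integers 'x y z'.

Start: (-9, 12, -3)
Step 1: (-9, 12, -3) -> (-(-3), -(-9), -(12)) = (3, 9, -12)
Step 2: (3, 9, -12) -> (-(-12), -(3), -(9)) = (12, -3, -9)
Step 3: (12, -3, -9) -> (-(-9), -(12), -(-3)) = (9, -12, 3)
Step 4: (9, -12, 3) -> (-(3), -(9), -(-12)) = (-3, -9, 12)

Answer: -3 -9 12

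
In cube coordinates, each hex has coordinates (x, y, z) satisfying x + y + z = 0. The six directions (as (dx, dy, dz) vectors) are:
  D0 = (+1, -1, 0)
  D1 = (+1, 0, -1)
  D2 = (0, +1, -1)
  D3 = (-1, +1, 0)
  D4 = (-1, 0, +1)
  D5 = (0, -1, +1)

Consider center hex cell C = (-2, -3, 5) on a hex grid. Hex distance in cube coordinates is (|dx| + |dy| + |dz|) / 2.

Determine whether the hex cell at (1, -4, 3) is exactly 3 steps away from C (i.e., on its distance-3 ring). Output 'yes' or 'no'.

Answer: yes

Derivation:
|px - cx| = |1 - (-2)| = 3
|py - cy| = |-4 - (-3)| = 1
|pz - cz| = |3 - 5| = 2
distance = (3+1+2)/2 = 6/2 = 3
radius = 3; distance == radius -> yes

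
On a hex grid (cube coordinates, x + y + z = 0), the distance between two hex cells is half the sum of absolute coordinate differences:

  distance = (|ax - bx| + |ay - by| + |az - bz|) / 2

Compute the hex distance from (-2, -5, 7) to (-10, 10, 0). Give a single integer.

|ax - bx| = |-2 - (-10)| = 8
|ay - by| = |-5 - 10| = 15
|az - bz| = |7 - 0| = 7
distance = (8 + 15 + 7) / 2 = 30 / 2 = 15

Answer: 15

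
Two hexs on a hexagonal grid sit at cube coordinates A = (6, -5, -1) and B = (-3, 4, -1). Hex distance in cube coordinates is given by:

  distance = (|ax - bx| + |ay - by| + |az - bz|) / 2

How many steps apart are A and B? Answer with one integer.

|ax - bx| = |6 - (-3)| = 9
|ay - by| = |-5 - 4| = 9
|az - bz| = |-1 - (-1)| = 0
distance = (9 + 9 + 0) / 2 = 18 / 2 = 9

Answer: 9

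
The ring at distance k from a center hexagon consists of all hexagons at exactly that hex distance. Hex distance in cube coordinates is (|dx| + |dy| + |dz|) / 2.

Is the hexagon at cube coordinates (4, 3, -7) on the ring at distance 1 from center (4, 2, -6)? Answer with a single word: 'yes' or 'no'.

|px - cx| = |4 - 4| = 0
|py - cy| = |3 - 2| = 1
|pz - cz| = |-7 - (-6)| = 1
distance = (0+1+1)/2 = 2/2 = 1
radius = 1; distance == radius -> yes

Answer: yes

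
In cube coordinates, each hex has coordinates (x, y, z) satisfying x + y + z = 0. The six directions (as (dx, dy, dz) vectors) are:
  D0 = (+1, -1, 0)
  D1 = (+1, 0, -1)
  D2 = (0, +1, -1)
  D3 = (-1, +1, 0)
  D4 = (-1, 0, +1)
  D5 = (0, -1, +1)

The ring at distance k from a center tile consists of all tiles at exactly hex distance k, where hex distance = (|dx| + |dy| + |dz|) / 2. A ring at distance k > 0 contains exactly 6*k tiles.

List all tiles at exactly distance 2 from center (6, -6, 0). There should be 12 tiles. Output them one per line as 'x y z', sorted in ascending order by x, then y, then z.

Walk ring at distance 2 from (6, -6, 0):
Start at center + D4*2 = (4, -6, 2)
  hex 0: (4, -6, 2)
  hex 1: (5, -7, 2)
  hex 2: (6, -8, 2)
  hex 3: (7, -8, 1)
  hex 4: (8, -8, 0)
  hex 5: (8, -7, -1)
  hex 6: (8, -6, -2)
  hex 7: (7, -5, -2)
  hex 8: (6, -4, -2)
  hex 9: (5, -4, -1)
  hex 10: (4, -4, 0)
  hex 11: (4, -5, 1)
Sorted: 12 hexes.

Answer: 4 -6 2
4 -5 1
4 -4 0
5 -7 2
5 -4 -1
6 -8 2
6 -4 -2
7 -8 1
7 -5 -2
8 -8 0
8 -7 -1
8 -6 -2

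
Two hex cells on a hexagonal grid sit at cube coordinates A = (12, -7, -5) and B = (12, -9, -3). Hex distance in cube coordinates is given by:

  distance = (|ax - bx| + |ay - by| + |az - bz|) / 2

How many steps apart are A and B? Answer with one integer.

Answer: 2

Derivation:
|ax - bx| = |12 - 12| = 0
|ay - by| = |-7 - (-9)| = 2
|az - bz| = |-5 - (-3)| = 2
distance = (0 + 2 + 2) / 2 = 4 / 2 = 2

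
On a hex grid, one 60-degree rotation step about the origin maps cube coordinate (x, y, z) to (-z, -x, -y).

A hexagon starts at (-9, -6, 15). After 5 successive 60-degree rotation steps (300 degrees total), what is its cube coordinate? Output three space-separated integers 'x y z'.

Start: (-9, -6, 15)
Step 1: (-9, -6, 15) -> (-(15), -(-9), -(-6)) = (-15, 9, 6)
Step 2: (-15, 9, 6) -> (-(6), -(-15), -(9)) = (-6, 15, -9)
Step 3: (-6, 15, -9) -> (-(-9), -(-6), -(15)) = (9, 6, -15)
Step 4: (9, 6, -15) -> (-(-15), -(9), -(6)) = (15, -9, -6)
Step 5: (15, -9, -6) -> (-(-6), -(15), -(-9)) = (6, -15, 9)

Answer: 6 -15 9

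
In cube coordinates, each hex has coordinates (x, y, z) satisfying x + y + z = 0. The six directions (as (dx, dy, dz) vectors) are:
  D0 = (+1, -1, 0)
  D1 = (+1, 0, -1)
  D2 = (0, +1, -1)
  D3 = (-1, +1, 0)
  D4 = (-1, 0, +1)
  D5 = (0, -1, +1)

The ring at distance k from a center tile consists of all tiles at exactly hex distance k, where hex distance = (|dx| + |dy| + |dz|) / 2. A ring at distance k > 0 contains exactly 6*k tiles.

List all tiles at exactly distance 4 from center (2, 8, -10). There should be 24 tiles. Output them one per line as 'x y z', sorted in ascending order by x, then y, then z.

Walk ring at distance 4 from (2, 8, -10):
Start at center + D4*4 = (-2, 8, -6)
  hex 0: (-2, 8, -6)
  hex 1: (-1, 7, -6)
  hex 2: (0, 6, -6)
  hex 3: (1, 5, -6)
  hex 4: (2, 4, -6)
  hex 5: (3, 4, -7)
  hex 6: (4, 4, -8)
  hex 7: (5, 4, -9)
  hex 8: (6, 4, -10)
  hex 9: (6, 5, -11)
  hex 10: (6, 6, -12)
  hex 11: (6, 7, -13)
  hex 12: (6, 8, -14)
  hex 13: (5, 9, -14)
  hex 14: (4, 10, -14)
  hex 15: (3, 11, -14)
  hex 16: (2, 12, -14)
  hex 17: (1, 12, -13)
  hex 18: (0, 12, -12)
  hex 19: (-1, 12, -11)
  hex 20: (-2, 12, -10)
  hex 21: (-2, 11, -9)
  hex 22: (-2, 10, -8)
  hex 23: (-2, 9, -7)
Sorted: 24 hexes.

Answer: -2 8 -6
-2 9 -7
-2 10 -8
-2 11 -9
-2 12 -10
-1 7 -6
-1 12 -11
0 6 -6
0 12 -12
1 5 -6
1 12 -13
2 4 -6
2 12 -14
3 4 -7
3 11 -14
4 4 -8
4 10 -14
5 4 -9
5 9 -14
6 4 -10
6 5 -11
6 6 -12
6 7 -13
6 8 -14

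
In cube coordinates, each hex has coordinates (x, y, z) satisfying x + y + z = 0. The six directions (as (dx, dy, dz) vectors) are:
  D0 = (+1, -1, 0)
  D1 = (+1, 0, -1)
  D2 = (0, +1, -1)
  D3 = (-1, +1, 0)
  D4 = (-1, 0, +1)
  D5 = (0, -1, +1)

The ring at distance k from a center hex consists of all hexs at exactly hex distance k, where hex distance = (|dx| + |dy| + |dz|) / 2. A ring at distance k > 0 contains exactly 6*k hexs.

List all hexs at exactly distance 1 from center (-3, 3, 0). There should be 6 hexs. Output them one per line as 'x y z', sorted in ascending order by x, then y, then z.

Answer: -4 3 1
-4 4 0
-3 2 1
-3 4 -1
-2 2 0
-2 3 -1

Derivation:
Walk ring at distance 1 from (-3, 3, 0):
Start at center + D4*1 = (-4, 3, 1)
  hex 0: (-4, 3, 1)
  hex 1: (-3, 2, 1)
  hex 2: (-2, 2, 0)
  hex 3: (-2, 3, -1)
  hex 4: (-3, 4, -1)
  hex 5: (-4, 4, 0)
Sorted: 6 hexes.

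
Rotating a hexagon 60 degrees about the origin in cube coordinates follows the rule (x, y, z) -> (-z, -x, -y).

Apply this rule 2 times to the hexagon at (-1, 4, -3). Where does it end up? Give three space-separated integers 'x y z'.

Answer: 4 -3 -1

Derivation:
Start: (-1, 4, -3)
Step 1: (-1, 4, -3) -> (-(-3), -(-1), -(4)) = (3, 1, -4)
Step 2: (3, 1, -4) -> (-(-4), -(3), -(1)) = (4, -3, -1)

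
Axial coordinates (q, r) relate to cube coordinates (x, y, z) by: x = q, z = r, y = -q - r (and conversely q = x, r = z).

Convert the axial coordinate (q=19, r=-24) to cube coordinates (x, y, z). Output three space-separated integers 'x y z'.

x = q = 19
z = r = -24
y = -x - z = -(19) - (-24) = 5

Answer: 19 5 -24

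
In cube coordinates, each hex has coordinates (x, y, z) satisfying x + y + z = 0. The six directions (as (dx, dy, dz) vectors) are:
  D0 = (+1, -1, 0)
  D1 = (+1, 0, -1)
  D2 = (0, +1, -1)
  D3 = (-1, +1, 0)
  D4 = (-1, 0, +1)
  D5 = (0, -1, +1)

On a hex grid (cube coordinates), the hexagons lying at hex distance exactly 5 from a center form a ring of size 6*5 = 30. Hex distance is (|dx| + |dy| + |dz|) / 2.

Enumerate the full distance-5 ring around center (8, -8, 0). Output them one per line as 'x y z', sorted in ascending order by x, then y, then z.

Answer: 3 -8 5
3 -7 4
3 -6 3
3 -5 2
3 -4 1
3 -3 0
4 -9 5
4 -3 -1
5 -10 5
5 -3 -2
6 -11 5
6 -3 -3
7 -12 5
7 -3 -4
8 -13 5
8 -3 -5
9 -13 4
9 -4 -5
10 -13 3
10 -5 -5
11 -13 2
11 -6 -5
12 -13 1
12 -7 -5
13 -13 0
13 -12 -1
13 -11 -2
13 -10 -3
13 -9 -4
13 -8 -5

Derivation:
Walk ring at distance 5 from (8, -8, 0):
Start at center + D4*5 = (3, -8, 5)
  hex 0: (3, -8, 5)
  hex 1: (4, -9, 5)
  hex 2: (5, -10, 5)
  hex 3: (6, -11, 5)
  hex 4: (7, -12, 5)
  hex 5: (8, -13, 5)
  hex 6: (9, -13, 4)
  hex 7: (10, -13, 3)
  hex 8: (11, -13, 2)
  hex 9: (12, -13, 1)
  hex 10: (13, -13, 0)
  hex 11: (13, -12, -1)
  hex 12: (13, -11, -2)
  hex 13: (13, -10, -3)
  hex 14: (13, -9, -4)
  hex 15: (13, -8, -5)
  hex 16: (12, -7, -5)
  hex 17: (11, -6, -5)
  hex 18: (10, -5, -5)
  hex 19: (9, -4, -5)
  hex 20: (8, -3, -5)
  hex 21: (7, -3, -4)
  hex 22: (6, -3, -3)
  hex 23: (5, -3, -2)
  hex 24: (4, -3, -1)
  hex 25: (3, -3, 0)
  hex 26: (3, -4, 1)
  hex 27: (3, -5, 2)
  hex 28: (3, -6, 3)
  hex 29: (3, -7, 4)
Sorted: 30 hexes.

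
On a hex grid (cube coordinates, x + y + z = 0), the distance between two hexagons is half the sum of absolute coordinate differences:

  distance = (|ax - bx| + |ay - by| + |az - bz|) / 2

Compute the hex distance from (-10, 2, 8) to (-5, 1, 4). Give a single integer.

|ax - bx| = |-10 - (-5)| = 5
|ay - by| = |2 - 1| = 1
|az - bz| = |8 - 4| = 4
distance = (5 + 1 + 4) / 2 = 10 / 2 = 5

Answer: 5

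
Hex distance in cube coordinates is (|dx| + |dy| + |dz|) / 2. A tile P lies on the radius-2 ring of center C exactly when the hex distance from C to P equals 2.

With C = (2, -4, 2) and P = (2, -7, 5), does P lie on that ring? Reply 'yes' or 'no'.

|px - cx| = |2 - 2| = 0
|py - cy| = |-7 - (-4)| = 3
|pz - cz| = |5 - 2| = 3
distance = (0+3+3)/2 = 6/2 = 3
radius = 2; distance != radius -> no

Answer: no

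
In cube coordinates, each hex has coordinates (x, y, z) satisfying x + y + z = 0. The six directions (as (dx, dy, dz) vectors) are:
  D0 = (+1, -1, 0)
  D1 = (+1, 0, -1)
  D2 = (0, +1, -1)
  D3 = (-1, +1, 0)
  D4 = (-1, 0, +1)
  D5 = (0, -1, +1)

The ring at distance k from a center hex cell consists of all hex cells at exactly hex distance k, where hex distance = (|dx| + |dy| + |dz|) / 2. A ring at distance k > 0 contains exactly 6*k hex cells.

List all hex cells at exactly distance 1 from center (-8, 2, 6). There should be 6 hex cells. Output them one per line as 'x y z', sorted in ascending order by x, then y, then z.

Walk ring at distance 1 from (-8, 2, 6):
Start at center + D4*1 = (-9, 2, 7)
  hex 0: (-9, 2, 7)
  hex 1: (-8, 1, 7)
  hex 2: (-7, 1, 6)
  hex 3: (-7, 2, 5)
  hex 4: (-8, 3, 5)
  hex 5: (-9, 3, 6)
Sorted: 6 hexes.

Answer: -9 2 7
-9 3 6
-8 1 7
-8 3 5
-7 1 6
-7 2 5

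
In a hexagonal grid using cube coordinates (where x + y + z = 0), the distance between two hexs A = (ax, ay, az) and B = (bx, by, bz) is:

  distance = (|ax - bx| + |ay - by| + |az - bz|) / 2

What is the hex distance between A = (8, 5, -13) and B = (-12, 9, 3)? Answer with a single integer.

|ax - bx| = |8 - (-12)| = 20
|ay - by| = |5 - 9| = 4
|az - bz| = |-13 - 3| = 16
distance = (20 + 4 + 16) / 2 = 40 / 2 = 20

Answer: 20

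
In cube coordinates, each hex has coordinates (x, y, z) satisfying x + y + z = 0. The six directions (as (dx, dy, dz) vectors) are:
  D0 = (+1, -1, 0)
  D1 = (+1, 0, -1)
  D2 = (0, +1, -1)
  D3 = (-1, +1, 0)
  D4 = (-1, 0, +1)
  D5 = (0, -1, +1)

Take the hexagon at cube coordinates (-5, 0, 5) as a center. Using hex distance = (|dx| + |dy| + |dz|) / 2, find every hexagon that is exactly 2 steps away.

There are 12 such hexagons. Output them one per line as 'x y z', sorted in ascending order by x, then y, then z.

Walk ring at distance 2 from (-5, 0, 5):
Start at center + D4*2 = (-7, 0, 7)
  hex 0: (-7, 0, 7)
  hex 1: (-6, -1, 7)
  hex 2: (-5, -2, 7)
  hex 3: (-4, -2, 6)
  hex 4: (-3, -2, 5)
  hex 5: (-3, -1, 4)
  hex 6: (-3, 0, 3)
  hex 7: (-4, 1, 3)
  hex 8: (-5, 2, 3)
  hex 9: (-6, 2, 4)
  hex 10: (-7, 2, 5)
  hex 11: (-7, 1, 6)
Sorted: 12 hexes.

Answer: -7 0 7
-7 1 6
-7 2 5
-6 -1 7
-6 2 4
-5 -2 7
-5 2 3
-4 -2 6
-4 1 3
-3 -2 5
-3 -1 4
-3 0 3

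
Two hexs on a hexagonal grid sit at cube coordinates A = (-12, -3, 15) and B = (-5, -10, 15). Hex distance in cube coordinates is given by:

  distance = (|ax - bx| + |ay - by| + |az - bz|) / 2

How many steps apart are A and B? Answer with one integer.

Answer: 7

Derivation:
|ax - bx| = |-12 - (-5)| = 7
|ay - by| = |-3 - (-10)| = 7
|az - bz| = |15 - 15| = 0
distance = (7 + 7 + 0) / 2 = 14 / 2 = 7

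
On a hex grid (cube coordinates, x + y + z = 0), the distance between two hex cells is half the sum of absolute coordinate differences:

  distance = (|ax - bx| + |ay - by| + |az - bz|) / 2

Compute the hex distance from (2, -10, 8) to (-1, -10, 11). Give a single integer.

|ax - bx| = |2 - (-1)| = 3
|ay - by| = |-10 - (-10)| = 0
|az - bz| = |8 - 11| = 3
distance = (3 + 0 + 3) / 2 = 6 / 2 = 3

Answer: 3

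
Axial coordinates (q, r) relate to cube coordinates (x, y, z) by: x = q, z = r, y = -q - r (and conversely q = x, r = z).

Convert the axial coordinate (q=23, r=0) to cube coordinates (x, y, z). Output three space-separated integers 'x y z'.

x = q = 23
z = r = 0
y = -x - z = -(23) - (0) = -23

Answer: 23 -23 0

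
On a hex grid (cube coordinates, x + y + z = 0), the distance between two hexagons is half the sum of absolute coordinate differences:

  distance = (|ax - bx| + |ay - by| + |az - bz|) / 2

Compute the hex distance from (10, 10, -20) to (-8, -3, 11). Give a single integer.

Answer: 31

Derivation:
|ax - bx| = |10 - (-8)| = 18
|ay - by| = |10 - (-3)| = 13
|az - bz| = |-20 - 11| = 31
distance = (18 + 13 + 31) / 2 = 62 / 2 = 31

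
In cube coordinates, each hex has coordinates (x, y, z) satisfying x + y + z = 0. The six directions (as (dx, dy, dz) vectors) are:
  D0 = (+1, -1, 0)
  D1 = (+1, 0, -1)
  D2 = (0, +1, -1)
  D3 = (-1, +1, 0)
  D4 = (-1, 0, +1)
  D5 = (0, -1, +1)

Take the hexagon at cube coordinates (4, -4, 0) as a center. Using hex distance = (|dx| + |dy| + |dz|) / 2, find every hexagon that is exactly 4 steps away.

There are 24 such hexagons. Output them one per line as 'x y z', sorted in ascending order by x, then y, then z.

Answer: 0 -4 4
0 -3 3
0 -2 2
0 -1 1
0 0 0
1 -5 4
1 0 -1
2 -6 4
2 0 -2
3 -7 4
3 0 -3
4 -8 4
4 0 -4
5 -8 3
5 -1 -4
6 -8 2
6 -2 -4
7 -8 1
7 -3 -4
8 -8 0
8 -7 -1
8 -6 -2
8 -5 -3
8 -4 -4

Derivation:
Walk ring at distance 4 from (4, -4, 0):
Start at center + D4*4 = (0, -4, 4)
  hex 0: (0, -4, 4)
  hex 1: (1, -5, 4)
  hex 2: (2, -6, 4)
  hex 3: (3, -7, 4)
  hex 4: (4, -8, 4)
  hex 5: (5, -8, 3)
  hex 6: (6, -8, 2)
  hex 7: (7, -8, 1)
  hex 8: (8, -8, 0)
  hex 9: (8, -7, -1)
  hex 10: (8, -6, -2)
  hex 11: (8, -5, -3)
  hex 12: (8, -4, -4)
  hex 13: (7, -3, -4)
  hex 14: (6, -2, -4)
  hex 15: (5, -1, -4)
  hex 16: (4, 0, -4)
  hex 17: (3, 0, -3)
  hex 18: (2, 0, -2)
  hex 19: (1, 0, -1)
  hex 20: (0, 0, 0)
  hex 21: (0, -1, 1)
  hex 22: (0, -2, 2)
  hex 23: (0, -3, 3)
Sorted: 24 hexes.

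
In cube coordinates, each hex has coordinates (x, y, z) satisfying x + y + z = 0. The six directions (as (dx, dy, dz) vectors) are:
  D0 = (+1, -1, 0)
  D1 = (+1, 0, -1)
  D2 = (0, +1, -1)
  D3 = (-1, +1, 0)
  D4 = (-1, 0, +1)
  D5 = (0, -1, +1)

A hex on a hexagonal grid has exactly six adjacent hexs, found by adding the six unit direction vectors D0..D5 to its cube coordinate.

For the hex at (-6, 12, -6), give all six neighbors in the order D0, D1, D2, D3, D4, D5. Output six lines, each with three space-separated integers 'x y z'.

Answer: -5 11 -6
-5 12 -7
-6 13 -7
-7 13 -6
-7 12 -5
-6 11 -5

Derivation:
Center: (-6, 12, -6). Add each direction:
  D0: (-6, 12, -6) + (1, -1, 0) = (-5, 11, -6)
  D1: (-6, 12, -6) + (1, 0, -1) = (-5, 12, -7)
  D2: (-6, 12, -6) + (0, 1, -1) = (-6, 13, -7)
  D3: (-6, 12, -6) + (-1, 1, 0) = (-7, 13, -6)
  D4: (-6, 12, -6) + (-1, 0, 1) = (-7, 12, -5)
  D5: (-6, 12, -6) + (0, -1, 1) = (-6, 11, -5)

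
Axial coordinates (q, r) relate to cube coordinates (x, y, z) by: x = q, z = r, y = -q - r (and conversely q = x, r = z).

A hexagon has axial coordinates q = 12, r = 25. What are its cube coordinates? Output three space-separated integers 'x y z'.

x = q = 12
z = r = 25
y = -x - z = -(12) - (25) = -37

Answer: 12 -37 25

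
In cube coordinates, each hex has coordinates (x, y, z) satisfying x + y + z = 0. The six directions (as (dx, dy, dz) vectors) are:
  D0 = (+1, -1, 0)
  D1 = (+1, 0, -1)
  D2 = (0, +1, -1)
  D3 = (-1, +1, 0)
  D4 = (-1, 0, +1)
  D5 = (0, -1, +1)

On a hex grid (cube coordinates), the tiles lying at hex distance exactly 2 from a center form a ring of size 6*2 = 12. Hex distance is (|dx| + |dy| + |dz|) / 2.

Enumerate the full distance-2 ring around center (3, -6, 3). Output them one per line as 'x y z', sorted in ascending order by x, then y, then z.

Walk ring at distance 2 from (3, -6, 3):
Start at center + D4*2 = (1, -6, 5)
  hex 0: (1, -6, 5)
  hex 1: (2, -7, 5)
  hex 2: (3, -8, 5)
  hex 3: (4, -8, 4)
  hex 4: (5, -8, 3)
  hex 5: (5, -7, 2)
  hex 6: (5, -6, 1)
  hex 7: (4, -5, 1)
  hex 8: (3, -4, 1)
  hex 9: (2, -4, 2)
  hex 10: (1, -4, 3)
  hex 11: (1, -5, 4)
Sorted: 12 hexes.

Answer: 1 -6 5
1 -5 4
1 -4 3
2 -7 5
2 -4 2
3 -8 5
3 -4 1
4 -8 4
4 -5 1
5 -8 3
5 -7 2
5 -6 1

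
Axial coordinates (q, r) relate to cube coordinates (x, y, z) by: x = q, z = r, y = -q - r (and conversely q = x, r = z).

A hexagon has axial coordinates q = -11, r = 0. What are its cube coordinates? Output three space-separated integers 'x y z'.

Answer: -11 11 0

Derivation:
x = q = -11
z = r = 0
y = -x - z = -(-11) - (0) = 11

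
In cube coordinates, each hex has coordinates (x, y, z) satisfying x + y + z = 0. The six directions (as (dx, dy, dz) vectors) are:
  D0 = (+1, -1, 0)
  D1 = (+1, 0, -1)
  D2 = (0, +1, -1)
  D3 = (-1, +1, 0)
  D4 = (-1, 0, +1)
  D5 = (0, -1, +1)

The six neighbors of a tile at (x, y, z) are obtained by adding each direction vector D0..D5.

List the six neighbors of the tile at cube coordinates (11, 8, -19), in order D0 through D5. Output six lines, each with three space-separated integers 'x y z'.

Center: (11, 8, -19). Add each direction:
  D0: (11, 8, -19) + (1, -1, 0) = (12, 7, -19)
  D1: (11, 8, -19) + (1, 0, -1) = (12, 8, -20)
  D2: (11, 8, -19) + (0, 1, -1) = (11, 9, -20)
  D3: (11, 8, -19) + (-1, 1, 0) = (10, 9, -19)
  D4: (11, 8, -19) + (-1, 0, 1) = (10, 8, -18)
  D5: (11, 8, -19) + (0, -1, 1) = (11, 7, -18)

Answer: 12 7 -19
12 8 -20
11 9 -20
10 9 -19
10 8 -18
11 7 -18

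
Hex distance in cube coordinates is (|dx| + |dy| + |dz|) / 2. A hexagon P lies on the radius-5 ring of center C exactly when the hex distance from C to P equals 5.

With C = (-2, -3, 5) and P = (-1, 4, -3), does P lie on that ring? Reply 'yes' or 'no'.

|px - cx| = |-1 - (-2)| = 1
|py - cy| = |4 - (-3)| = 7
|pz - cz| = |-3 - 5| = 8
distance = (1+7+8)/2 = 16/2 = 8
radius = 5; distance != radius -> no

Answer: no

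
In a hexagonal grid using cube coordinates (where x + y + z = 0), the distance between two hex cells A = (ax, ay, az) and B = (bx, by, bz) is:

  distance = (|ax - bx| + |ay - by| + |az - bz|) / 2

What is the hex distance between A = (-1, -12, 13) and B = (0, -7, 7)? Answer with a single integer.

Answer: 6

Derivation:
|ax - bx| = |-1 - 0| = 1
|ay - by| = |-12 - (-7)| = 5
|az - bz| = |13 - 7| = 6
distance = (1 + 5 + 6) / 2 = 12 / 2 = 6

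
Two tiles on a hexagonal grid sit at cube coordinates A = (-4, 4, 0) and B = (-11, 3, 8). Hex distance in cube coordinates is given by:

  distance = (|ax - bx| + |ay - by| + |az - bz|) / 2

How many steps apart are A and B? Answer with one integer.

|ax - bx| = |-4 - (-11)| = 7
|ay - by| = |4 - 3| = 1
|az - bz| = |0 - 8| = 8
distance = (7 + 1 + 8) / 2 = 16 / 2 = 8

Answer: 8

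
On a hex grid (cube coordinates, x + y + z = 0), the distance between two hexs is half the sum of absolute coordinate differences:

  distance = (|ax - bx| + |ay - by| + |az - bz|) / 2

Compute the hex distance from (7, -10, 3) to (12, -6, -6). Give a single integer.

Answer: 9

Derivation:
|ax - bx| = |7 - 12| = 5
|ay - by| = |-10 - (-6)| = 4
|az - bz| = |3 - (-6)| = 9
distance = (5 + 4 + 9) / 2 = 18 / 2 = 9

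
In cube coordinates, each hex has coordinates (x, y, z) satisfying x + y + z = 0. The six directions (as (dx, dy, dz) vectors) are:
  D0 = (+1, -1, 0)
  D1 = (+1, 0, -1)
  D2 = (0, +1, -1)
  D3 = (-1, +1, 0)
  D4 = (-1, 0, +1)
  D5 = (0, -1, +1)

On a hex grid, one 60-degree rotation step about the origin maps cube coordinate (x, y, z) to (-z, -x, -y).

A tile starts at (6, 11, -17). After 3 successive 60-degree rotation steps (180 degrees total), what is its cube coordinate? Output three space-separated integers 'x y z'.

Answer: -6 -11 17

Derivation:
Start: (6, 11, -17)
Step 1: (6, 11, -17) -> (-(-17), -(6), -(11)) = (17, -6, -11)
Step 2: (17, -6, -11) -> (-(-11), -(17), -(-6)) = (11, -17, 6)
Step 3: (11, -17, 6) -> (-(6), -(11), -(-17)) = (-6, -11, 17)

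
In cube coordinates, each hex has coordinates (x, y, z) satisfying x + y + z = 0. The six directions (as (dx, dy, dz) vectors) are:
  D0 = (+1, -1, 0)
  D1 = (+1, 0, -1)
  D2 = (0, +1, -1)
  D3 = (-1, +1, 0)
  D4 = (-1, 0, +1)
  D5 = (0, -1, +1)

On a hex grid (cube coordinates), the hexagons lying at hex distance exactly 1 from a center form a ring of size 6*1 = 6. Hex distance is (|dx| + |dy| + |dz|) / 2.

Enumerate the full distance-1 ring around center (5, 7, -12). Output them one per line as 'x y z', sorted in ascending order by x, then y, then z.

Walk ring at distance 1 from (5, 7, -12):
Start at center + D4*1 = (4, 7, -11)
  hex 0: (4, 7, -11)
  hex 1: (5, 6, -11)
  hex 2: (6, 6, -12)
  hex 3: (6, 7, -13)
  hex 4: (5, 8, -13)
  hex 5: (4, 8, -12)
Sorted: 6 hexes.

Answer: 4 7 -11
4 8 -12
5 6 -11
5 8 -13
6 6 -12
6 7 -13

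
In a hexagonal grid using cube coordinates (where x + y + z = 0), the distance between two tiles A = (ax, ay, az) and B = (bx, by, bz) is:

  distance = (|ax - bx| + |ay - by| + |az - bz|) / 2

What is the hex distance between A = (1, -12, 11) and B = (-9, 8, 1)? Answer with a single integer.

|ax - bx| = |1 - (-9)| = 10
|ay - by| = |-12 - 8| = 20
|az - bz| = |11 - 1| = 10
distance = (10 + 20 + 10) / 2 = 40 / 2 = 20

Answer: 20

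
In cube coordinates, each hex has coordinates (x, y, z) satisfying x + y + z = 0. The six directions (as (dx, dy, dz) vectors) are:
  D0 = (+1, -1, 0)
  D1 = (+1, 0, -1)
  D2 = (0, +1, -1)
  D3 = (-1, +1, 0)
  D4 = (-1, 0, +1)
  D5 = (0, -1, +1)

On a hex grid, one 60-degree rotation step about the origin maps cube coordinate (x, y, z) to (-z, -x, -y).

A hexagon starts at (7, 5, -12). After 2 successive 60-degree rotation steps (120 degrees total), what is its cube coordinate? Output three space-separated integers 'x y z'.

Answer: 5 -12 7

Derivation:
Start: (7, 5, -12)
Step 1: (7, 5, -12) -> (-(-12), -(7), -(5)) = (12, -7, -5)
Step 2: (12, -7, -5) -> (-(-5), -(12), -(-7)) = (5, -12, 7)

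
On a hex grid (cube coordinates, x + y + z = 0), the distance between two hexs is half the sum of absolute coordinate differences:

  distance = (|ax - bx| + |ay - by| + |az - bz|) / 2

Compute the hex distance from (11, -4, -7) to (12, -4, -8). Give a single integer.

|ax - bx| = |11 - 12| = 1
|ay - by| = |-4 - (-4)| = 0
|az - bz| = |-7 - (-8)| = 1
distance = (1 + 0 + 1) / 2 = 2 / 2 = 1

Answer: 1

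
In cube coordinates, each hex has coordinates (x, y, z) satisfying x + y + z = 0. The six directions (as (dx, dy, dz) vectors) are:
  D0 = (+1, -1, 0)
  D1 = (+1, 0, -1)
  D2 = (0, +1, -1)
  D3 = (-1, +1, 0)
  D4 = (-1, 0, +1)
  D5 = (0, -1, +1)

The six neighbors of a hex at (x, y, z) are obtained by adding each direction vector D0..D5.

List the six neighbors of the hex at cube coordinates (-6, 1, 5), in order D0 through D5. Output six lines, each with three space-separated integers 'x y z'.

Answer: -5 0 5
-5 1 4
-6 2 4
-7 2 5
-7 1 6
-6 0 6

Derivation:
Center: (-6, 1, 5). Add each direction:
  D0: (-6, 1, 5) + (1, -1, 0) = (-5, 0, 5)
  D1: (-6, 1, 5) + (1, 0, -1) = (-5, 1, 4)
  D2: (-6, 1, 5) + (0, 1, -1) = (-6, 2, 4)
  D3: (-6, 1, 5) + (-1, 1, 0) = (-7, 2, 5)
  D4: (-6, 1, 5) + (-1, 0, 1) = (-7, 1, 6)
  D5: (-6, 1, 5) + (0, -1, 1) = (-6, 0, 6)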